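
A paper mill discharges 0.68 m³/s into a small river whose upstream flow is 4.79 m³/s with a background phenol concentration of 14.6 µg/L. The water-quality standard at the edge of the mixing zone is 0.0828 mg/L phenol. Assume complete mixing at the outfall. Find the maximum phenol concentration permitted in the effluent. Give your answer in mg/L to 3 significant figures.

14.6 µg/L = 0.0146 mg/L.
Mass balance: 0.0828·5.47 = 0.68·Cₑ + 4.79·0.0146.
Cₑ = (0.4529 − 0.06993) / 0.68 = 0.5632 mg/L.

0.563 mg/L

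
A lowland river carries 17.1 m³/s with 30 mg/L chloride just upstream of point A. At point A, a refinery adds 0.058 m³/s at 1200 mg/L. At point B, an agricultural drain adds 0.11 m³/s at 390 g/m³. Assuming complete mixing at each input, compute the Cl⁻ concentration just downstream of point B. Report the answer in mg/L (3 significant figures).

36.2 mg/L

After input A: C = (17.1·30 + 0.058·1200) / 17.16 = 33.96 mg/L.
After input B: C = (17.16·33.96 + 0.11·390) / 17.27 = 36.22 mg/L.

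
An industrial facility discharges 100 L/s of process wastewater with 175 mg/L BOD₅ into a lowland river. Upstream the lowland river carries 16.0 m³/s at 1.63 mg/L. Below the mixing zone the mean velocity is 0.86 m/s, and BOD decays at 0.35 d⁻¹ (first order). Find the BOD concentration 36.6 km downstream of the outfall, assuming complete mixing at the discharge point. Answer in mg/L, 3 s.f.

2.28 mg/L

100 L/s = 0.1 m³/s.
After complete mixing, C₀ = (0.1·175 + 16·1.63) / 16.1 = 2.707 mg/L.
Travel time t = 3.66e+04 m / 0.86 m/s = 4.256e+04 s = 0.4926 d.
C = 2.707·exp(−0.35·0.4926) = 2.707·0.8416 = 2.278 mg/L.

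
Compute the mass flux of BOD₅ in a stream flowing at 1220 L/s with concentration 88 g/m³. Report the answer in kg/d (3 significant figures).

9280 kg/d

1220 L/s = 1.22 m³/s.
Mass flux = Q·C = 1.22 m³/s × 88 g/m³ = 107.4 g/s.
= 107.4 g/s × 86.4 = 9276 kg/d.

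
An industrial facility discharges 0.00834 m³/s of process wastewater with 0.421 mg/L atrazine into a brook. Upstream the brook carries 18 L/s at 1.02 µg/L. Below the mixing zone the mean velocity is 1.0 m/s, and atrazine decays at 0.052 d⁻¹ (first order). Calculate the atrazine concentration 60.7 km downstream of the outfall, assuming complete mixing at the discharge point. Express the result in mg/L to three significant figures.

0.129 mg/L

18 L/s = 0.018 m³/s.
1.02 µg/L = 0.00102 mg/L.
After complete mixing, C₀ = (0.00834·0.421 + 0.018·0.00102) / 0.02634 = 0.134 mg/L.
Travel time t = 6.07e+04 m / 1.0 m/s = 6.07e+04 s = 0.7025 d.
C = 0.134·exp(−0.052·0.7025) = 0.134·0.9641 = 0.1292 mg/L.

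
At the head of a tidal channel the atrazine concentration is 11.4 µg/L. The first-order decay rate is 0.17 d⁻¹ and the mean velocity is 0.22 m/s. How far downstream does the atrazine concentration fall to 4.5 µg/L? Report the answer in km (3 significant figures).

104 km

From C = C₀·e^(−kt), t = ln(C₀/C)/k = ln(11.4/4.5)/0.17 = 0.9295/0.17 = 5.468 d.
Distance = v·t = 0.22 m/s × 4.724e+05 s = 1.039e+05 m = 103.9 km.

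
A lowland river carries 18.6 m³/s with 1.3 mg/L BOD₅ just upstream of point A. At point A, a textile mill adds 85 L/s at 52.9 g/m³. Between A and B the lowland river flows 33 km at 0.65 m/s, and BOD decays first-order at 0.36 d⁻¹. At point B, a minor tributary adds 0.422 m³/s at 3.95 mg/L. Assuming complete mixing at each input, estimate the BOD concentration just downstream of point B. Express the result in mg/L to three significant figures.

85 L/s = 0.085 m³/s.
After input A: C = (18.6·1.3 + 0.085·52.9) / 18.69 = 1.535 mg/L.
Over the 33 km reach to input B (t = 5.077e+04 s = 0.5876 d), decay gives C = 1.535·exp(−0.36·0.5876) = 1.242 mg/L.
After input B: C = (18.69·1.242 + 0.422·3.95) / 19.11 = 1.302 mg/L.

1.30 mg/L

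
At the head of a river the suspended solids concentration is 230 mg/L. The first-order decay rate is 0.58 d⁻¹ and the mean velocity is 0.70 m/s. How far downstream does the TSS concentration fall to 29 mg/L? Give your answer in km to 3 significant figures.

216 km

From C = C₀·e^(−kt), t = ln(C₀/C)/k = ln(230/29)/0.58 = 2.071/0.58 = 3.57 d.
Distance = v·t = 0.70 m/s × 3.085e+05 s = 2.159e+05 m = 215.9 km.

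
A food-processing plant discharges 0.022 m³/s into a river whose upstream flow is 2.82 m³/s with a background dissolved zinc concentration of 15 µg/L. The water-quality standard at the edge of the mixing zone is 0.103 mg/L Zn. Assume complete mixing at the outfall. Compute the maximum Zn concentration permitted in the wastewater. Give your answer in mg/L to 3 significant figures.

11.4 mg/L

15 µg/L = 0.015 mg/L.
Mass balance: 0.103·2.842 = 0.022·Cₑ + 2.82·0.015.
Cₑ = (0.2927 − 0.0423) / 0.022 = 11.38 mg/L.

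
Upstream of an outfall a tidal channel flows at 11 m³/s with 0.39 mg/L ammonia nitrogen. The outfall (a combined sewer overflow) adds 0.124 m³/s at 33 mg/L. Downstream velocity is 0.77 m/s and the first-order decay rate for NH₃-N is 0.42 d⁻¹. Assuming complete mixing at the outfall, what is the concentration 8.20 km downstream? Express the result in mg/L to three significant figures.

0.715 mg/L

After complete mixing, C₀ = (0.124·33 + 11·0.39) / 11.12 = 0.7535 mg/L.
Travel time t = 8200 m / 0.77 m/s = 1.065e+04 s = 0.1233 d.
C = 0.7535·exp(−0.42·0.1233) = 0.7535·0.9495 = 0.7155 mg/L.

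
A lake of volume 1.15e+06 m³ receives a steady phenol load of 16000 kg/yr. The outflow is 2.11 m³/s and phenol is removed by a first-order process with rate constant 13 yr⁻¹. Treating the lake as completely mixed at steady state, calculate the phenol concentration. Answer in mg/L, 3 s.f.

Outflow Q = 2.11 m³/s × 3.156e+07 s/yr = 6.659e+07 m³/yr.
Steady-state CSTR mass balance: W = Q·C + k·V·C, so C = W/(Q + kV).
Q + kV = 6.659e+07 + 13·1.15e+06 = 8.154e+07 m³/yr.
C = 16000/8.154e+07 = 0.0001962 kg/m³ = 0.1962 mg/L.

0.196 mg/L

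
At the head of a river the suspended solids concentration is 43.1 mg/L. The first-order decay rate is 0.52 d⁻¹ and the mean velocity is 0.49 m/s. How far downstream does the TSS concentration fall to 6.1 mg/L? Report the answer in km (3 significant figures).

159 km

From C = C₀·e^(−kt), t = ln(C₀/C)/k = ln(43.1/6.1)/0.52 = 1.955/0.52 = 3.76 d.
Distance = v·t = 0.49 m/s × 3.249e+05 s = 1.592e+05 m = 159.2 km.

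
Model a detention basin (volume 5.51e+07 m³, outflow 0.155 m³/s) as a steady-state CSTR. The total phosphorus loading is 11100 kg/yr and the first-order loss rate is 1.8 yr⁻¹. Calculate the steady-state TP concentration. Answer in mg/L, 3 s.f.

Outflow Q = 0.155 m³/s × 3.156e+07 s/yr = 4.891e+06 m³/yr.
Steady-state CSTR mass balance: W = Q·C + k·V·C, so C = W/(Q + kV).
Q + kV = 4.891e+06 + 1.8·5.51e+07 = 1.041e+08 m³/yr.
C = 11100/1.041e+08 = 0.0001067 kg/m³ = 0.1067 mg/L.

0.107 mg/L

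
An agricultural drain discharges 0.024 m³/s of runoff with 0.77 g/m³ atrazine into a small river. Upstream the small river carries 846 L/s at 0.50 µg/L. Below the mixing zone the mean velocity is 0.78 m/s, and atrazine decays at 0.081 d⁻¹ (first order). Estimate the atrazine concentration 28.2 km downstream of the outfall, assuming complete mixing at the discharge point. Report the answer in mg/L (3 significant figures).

846 L/s = 0.846 m³/s.
0.50 µg/L = 0.0005 mg/L.
After complete mixing, C₀ = (0.024·0.77 + 0.846·0.0005) / 0.87 = 0.02173 mg/L.
Travel time t = 2.82e+04 m / 0.78 m/s = 3.615e+04 s = 0.4184 d.
C = 0.02173·exp(−0.081·0.4184) = 0.02173·0.9667 = 0.021 mg/L.

0.0210 mg/L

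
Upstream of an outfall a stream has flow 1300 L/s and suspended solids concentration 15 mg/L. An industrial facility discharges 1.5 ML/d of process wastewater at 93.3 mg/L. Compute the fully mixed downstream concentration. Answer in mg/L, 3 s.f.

16.0 mg/L

1.5 ML/d = 0.01736 m³/s.
1300 L/s = 1.3 m³/s.
Flow-weighted mixing gives C = (0.01736·93.3 + 1.3·15) / (0.01736 + 1.3) = 21.12/1.317 = 16.03 mg/L.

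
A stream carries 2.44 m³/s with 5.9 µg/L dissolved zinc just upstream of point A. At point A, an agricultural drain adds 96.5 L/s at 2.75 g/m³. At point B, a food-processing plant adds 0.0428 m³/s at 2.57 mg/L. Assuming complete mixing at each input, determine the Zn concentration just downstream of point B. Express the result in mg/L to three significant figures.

5.9 µg/L = 0.0059 mg/L.
96.5 L/s = 0.0965 m³/s.
After input A: C = (2.44·0.0059 + 0.0965·2.75) / 2.536 = 0.1103 mg/L.
After input B: C = (2.536·0.1103 + 0.0428·2.57) / 2.579 = 0.1511 mg/L.

0.151 mg/L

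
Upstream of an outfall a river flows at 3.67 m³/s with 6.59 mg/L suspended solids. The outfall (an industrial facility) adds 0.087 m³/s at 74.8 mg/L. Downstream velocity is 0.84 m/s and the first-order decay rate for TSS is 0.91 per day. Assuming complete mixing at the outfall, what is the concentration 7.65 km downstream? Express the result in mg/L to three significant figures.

7.42 mg/L

After complete mixing, C₀ = (0.087·74.8 + 3.67·6.59) / 3.757 = 8.17 mg/L.
Travel time t = 7650 m / 0.84 m/s = 9107 s = 0.1054 d.
C = 8.17·exp(−0.91·0.1054) = 8.17·0.9085 = 7.422 mg/L.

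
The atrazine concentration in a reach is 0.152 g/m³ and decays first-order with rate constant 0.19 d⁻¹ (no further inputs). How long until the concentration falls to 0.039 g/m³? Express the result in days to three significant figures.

t = ln(C₀/C)/k = ln(0.152/0.039)/0.19 = 1.36/0.19 = 7.16 d.

7.16 d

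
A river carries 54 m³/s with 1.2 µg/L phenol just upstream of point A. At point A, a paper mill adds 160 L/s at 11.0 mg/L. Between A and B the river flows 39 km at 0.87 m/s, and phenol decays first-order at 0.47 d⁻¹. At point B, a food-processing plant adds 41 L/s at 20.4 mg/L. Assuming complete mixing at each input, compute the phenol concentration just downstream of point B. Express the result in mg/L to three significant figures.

1.2 µg/L = 0.0012 mg/L.
160 L/s = 0.16 m³/s.
After input A: C = (54·0.0012 + 0.16·11) / 54.16 = 0.03369 mg/L.
Over the 39 km reach to input B (t = 4.483e+04 s = 0.5188 d), decay gives C = 0.03369·exp(−0.47·0.5188) = 0.0264 mg/L.
41 L/s = 0.041 m³/s.
After input B: C = (54.16·0.0264 + 0.041·20.4) / 54.2 = 0.04181 mg/L.

0.0418 mg/L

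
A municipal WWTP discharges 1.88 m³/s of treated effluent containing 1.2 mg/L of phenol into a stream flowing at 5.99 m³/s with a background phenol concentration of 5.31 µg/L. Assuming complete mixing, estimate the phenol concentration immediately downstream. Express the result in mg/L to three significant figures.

5.31 µg/L = 0.00531 mg/L.
Conservation of mass across the mixing zone: C = (1.88·1.2 + 5.99·0.00531) / (1.88 + 5.99) = 2.288/7.87 = 0.2907 mg/L.

0.291 mg/L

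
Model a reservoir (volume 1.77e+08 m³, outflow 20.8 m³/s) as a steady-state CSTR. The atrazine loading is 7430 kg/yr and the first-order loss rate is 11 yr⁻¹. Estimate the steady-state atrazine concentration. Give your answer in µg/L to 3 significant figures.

Outflow Q = 20.8 m³/s × 3.156e+07 s/yr = 6.564e+08 m³/yr.
Steady-state CSTR mass balance: W = Q·C + k·V·C, so C = W/(Q + kV).
Q + kV = 6.564e+08 + 11·1.77e+08 = 2.603e+09 m³/yr.
C = 7430/2.603e+09 = 2.854e-06 kg/m³ = 0.002854 mg/L = 2.854 µg/L.

2.85 µg/L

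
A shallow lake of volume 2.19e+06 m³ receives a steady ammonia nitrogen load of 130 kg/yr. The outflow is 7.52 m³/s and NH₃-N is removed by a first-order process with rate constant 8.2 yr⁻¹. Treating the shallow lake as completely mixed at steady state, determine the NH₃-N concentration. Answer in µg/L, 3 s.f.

0.509 µg/L

Outflow Q = 7.52 m³/s × 3.156e+07 s/yr = 2.373e+08 m³/yr.
Steady-state CSTR mass balance: W = Q·C + k·V·C, so C = W/(Q + kV).
Q + kV = 2.373e+08 + 8.2·2.19e+06 = 2.553e+08 m³/yr.
C = 130/2.553e+08 = 5.093e-07 kg/m³ = 0.0005093 mg/L = 0.5093 µg/L.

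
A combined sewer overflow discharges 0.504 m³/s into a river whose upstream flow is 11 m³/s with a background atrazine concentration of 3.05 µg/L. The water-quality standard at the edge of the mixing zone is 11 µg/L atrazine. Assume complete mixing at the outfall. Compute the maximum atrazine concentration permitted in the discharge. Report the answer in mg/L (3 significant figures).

3.05 µg/L = 0.00305 mg/L.
11 µg/L = 0.011 mg/L.
Mass balance: 0.011·11.5 = 0.504·Cₑ + 11·0.00305.
Cₑ = (0.1265 − 0.03355) / 0.504 = 0.1845 mg/L.

0.185 mg/L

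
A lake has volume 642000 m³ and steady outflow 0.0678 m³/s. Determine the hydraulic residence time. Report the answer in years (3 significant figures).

Q = 0.0678 m³/s × 3.156e+07 s/yr = 2.14e+06 m³/yr.
Hydraulic residence time τ = V/Q = 642000/2.14e+06 = 0.3001 yr.

0.300 yr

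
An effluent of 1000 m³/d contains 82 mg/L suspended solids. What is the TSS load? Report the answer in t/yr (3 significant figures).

30.0 t/yr

1000 m³/d = 0.01157 m³/s.
Mass flux = Q·C = 0.01157 m³/s × 82 g/m³ = 0.9491 g/s.
= 0.9491 g/s × 31.56 = 29.95 t/yr.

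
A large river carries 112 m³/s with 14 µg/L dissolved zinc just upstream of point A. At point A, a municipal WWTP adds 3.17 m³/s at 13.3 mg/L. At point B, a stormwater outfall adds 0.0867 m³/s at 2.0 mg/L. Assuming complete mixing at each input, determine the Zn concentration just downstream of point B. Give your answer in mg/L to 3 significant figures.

0.381 mg/L

14 µg/L = 0.014 mg/L.
After input A: C = (112·0.014 + 3.17·13.3) / 115.2 = 0.3797 mg/L.
After input B: C = (115.2·0.3797 + 0.0867·2) / 115.3 = 0.3809 mg/L.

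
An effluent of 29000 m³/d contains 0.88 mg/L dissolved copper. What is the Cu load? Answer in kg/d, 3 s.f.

25.5 kg/d

29000 m³/d = 0.3356 m³/s.
Mass flux = Q·C = 0.3356 m³/s × 0.88 g/m³ = 0.2954 g/s.
= 0.2954 g/s × 86.4 = 25.52 kg/d.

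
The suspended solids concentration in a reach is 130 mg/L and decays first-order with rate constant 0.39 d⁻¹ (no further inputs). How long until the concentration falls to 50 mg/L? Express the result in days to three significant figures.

t = ln(C₀/C)/k = ln(130/50)/0.39 = 0.9555/0.39 = 2.45 d.

2.45 d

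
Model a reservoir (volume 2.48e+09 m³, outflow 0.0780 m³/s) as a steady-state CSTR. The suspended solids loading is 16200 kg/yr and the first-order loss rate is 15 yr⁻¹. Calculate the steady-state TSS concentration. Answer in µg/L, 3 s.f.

0.435 µg/L

Outflow Q = 0.0780 m³/s × 3.156e+07 s/yr = 2.461e+06 m³/yr.
Steady-state CSTR mass balance: W = Q·C + k·V·C, so C = W/(Q + kV).
Q + kV = 2.461e+06 + 15·2.48e+09 = 3.72e+10 m³/yr.
C = 16200/3.72e+10 = 4.355e-07 kg/m³ = 0.0004355 mg/L = 0.4355 µg/L.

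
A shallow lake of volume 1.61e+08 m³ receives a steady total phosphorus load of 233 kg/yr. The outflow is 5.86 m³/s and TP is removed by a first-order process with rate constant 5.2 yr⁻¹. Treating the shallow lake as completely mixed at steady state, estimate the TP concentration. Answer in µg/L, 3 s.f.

0.228 µg/L

Outflow Q = 5.86 m³/s × 3.156e+07 s/yr = 1.849e+08 m³/yr.
Steady-state CSTR mass balance: W = Q·C + k·V·C, so C = W/(Q + kV).
Q + kV = 1.849e+08 + 5.2·1.61e+08 = 1.022e+09 m³/yr.
C = 233/1.022e+09 = 2.28e-07 kg/m³ = 0.000228 mg/L = 0.228 µg/L.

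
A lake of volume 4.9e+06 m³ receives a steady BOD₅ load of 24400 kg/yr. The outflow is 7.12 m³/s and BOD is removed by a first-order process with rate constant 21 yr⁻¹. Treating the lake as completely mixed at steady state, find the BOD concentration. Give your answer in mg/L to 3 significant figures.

Outflow Q = 7.12 m³/s × 3.156e+07 s/yr = 2.247e+08 m³/yr.
Steady-state CSTR mass balance: W = Q·C + k·V·C, so C = W/(Q + kV).
Q + kV = 2.247e+08 + 21·4.9e+06 = 3.276e+08 m³/yr.
C = 24400/3.276e+08 = 7.448e-05 kg/m³ = 0.07448 mg/L.

0.0745 mg/L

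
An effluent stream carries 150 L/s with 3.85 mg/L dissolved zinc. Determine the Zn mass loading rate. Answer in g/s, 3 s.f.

150 L/s = 0.15 m³/s.
Mass flux = Q·C = 0.15 m³/s × 3.85 g/m³ = 0.5775 g/s.

0.578 g/s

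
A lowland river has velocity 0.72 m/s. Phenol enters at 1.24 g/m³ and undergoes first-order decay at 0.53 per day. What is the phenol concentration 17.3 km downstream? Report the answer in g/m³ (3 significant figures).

Travel time t = 17.3 km / 0.72 m/s = 1.73e+04/0.72 = 2.403e+04 s = 0.2781 d.
First-order decay: C = 1.24·exp(−0.53·0.2781) = 1.24·0.863 = 1.07 g/m³.

1.07 g/m³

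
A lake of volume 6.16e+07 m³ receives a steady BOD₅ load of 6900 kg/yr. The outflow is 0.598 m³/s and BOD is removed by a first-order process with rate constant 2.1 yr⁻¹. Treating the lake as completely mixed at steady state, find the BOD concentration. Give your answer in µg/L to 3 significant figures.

Outflow Q = 0.598 m³/s × 3.156e+07 s/yr = 1.887e+07 m³/yr.
Steady-state CSTR mass balance: W = Q·C + k·V·C, so C = W/(Q + kV).
Q + kV = 1.887e+07 + 2.1·6.16e+07 = 1.482e+08 m³/yr.
C = 6900/1.482e+08 = 4.655e-05 kg/m³ = 0.04655 mg/L = 46.55 µg/L.

46.5 µg/L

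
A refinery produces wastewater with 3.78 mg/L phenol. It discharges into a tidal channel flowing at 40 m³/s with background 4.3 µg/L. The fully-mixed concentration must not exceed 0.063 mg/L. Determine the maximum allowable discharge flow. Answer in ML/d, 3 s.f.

4.3 µg/L = 0.0043 mg/L.
Mass balance at complete mixing: C_std·(Q_w + Q_r) = Q_w·C_e + Q_r·C_b.
Rearranging, Q_w = Q_r·(C_std − C_b)/(C_e − C_std) = 40·(0.063 − 0.0043) / (3.78 − 0.063) = 0.6317 m³/s.
= 54.58 ML/d.

54.6 ML/d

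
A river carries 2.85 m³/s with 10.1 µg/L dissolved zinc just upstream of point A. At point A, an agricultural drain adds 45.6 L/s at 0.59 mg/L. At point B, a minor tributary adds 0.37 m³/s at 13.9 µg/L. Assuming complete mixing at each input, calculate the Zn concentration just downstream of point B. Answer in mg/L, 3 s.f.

0.0186 mg/L

10.1 µg/L = 0.0101 mg/L.
45.6 L/s = 0.0456 m³/s.
After input A: C = (2.85·0.0101 + 0.0456·0.59) / 2.896 = 0.01923 mg/L.
13.9 µg/L = 0.0139 mg/L.
After input B: C = (2.896·0.01923 + 0.37·0.0139) / 3.266 = 0.01863 mg/L.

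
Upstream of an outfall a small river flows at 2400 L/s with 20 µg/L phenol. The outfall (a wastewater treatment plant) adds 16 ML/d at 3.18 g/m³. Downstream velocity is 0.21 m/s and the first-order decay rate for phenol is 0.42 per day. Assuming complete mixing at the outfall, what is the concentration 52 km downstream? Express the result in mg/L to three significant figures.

16 ML/d = 0.1852 m³/s.
2400 L/s = 2.4 m³/s.
20 µg/L = 0.02 mg/L.
After complete mixing, C₀ = (0.1852·3.18 + 2.4·0.02) / 2.585 = 0.2464 mg/L.
Travel time t = 5.2e+04 m / 0.21 m/s = 2.476e+05 s = 2.866 d.
C = 0.2464·exp(−0.42·2.866) = 0.2464·0.3001 = 0.07393 mg/L.

0.0739 mg/L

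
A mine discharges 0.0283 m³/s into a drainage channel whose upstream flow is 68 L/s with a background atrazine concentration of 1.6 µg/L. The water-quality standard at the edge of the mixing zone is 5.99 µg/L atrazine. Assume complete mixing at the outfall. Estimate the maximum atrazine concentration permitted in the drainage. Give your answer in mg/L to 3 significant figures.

68 L/s = 0.068 m³/s.
1.6 µg/L = 0.0016 mg/L.
5.99 µg/L = 0.00599 mg/L.
Mass balance: 0.00599·0.0963 = 0.0283·Cₑ + 0.068·0.0016.
Cₑ = (0.0005768 − 0.0001088) / 0.0283 = 0.01654 mg/L.

0.0165 mg/L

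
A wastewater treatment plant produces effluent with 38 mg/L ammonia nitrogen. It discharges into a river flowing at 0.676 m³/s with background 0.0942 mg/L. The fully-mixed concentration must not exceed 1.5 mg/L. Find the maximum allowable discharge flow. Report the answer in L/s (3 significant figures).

Mass balance at complete mixing: C_std·(Q_w + Q_r) = Q_w·C_e + Q_r·C_b.
Rearranging, Q_w = Q_r·(C_std − C_b)/(C_e − C_std) = 0.676·(1.5 − 0.0942) / (38 − 1.5) = 0.02604 m³/s.
= 26.04 L/s.

26.0 L/s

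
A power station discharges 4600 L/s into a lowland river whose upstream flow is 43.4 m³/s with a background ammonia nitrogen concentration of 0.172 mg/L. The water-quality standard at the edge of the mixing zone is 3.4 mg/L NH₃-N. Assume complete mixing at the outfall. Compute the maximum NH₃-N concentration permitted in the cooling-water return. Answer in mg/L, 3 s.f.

33.9 mg/L

4600 L/s = 4.6 m³/s.
Mass balance: 3.4·48 = 4.6·Cₑ + 43.4·0.172.
Cₑ = (163.2 − 7.465) / 4.6 = 33.86 mg/L.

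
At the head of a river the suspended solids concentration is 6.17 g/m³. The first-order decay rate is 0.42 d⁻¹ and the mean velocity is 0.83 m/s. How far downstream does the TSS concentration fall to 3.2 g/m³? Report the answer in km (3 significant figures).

112 km

From C = C₀·e^(−kt), t = ln(C₀/C)/k = ln(6.17/3.2)/0.42 = 0.6565/0.42 = 1.563 d.
Distance = v·t = 0.83 m/s × 1.351e+05 s = 1.121e+05 m = 112.1 km.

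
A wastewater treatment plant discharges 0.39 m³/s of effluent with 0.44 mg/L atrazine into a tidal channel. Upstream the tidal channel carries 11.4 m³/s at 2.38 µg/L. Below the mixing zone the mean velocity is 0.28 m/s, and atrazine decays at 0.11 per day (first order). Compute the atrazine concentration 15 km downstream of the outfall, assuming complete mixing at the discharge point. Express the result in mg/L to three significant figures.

2.38 µg/L = 0.00238 mg/L.
After complete mixing, C₀ = (0.39·0.44 + 11.4·0.00238) / 11.79 = 0.01686 mg/L.
Travel time t = 1.5e+04 m / 0.28 m/s = 5.357e+04 s = 0.62 d.
C = 0.01686·exp(−0.11·0.62) = 0.01686·0.9341 = 0.01574 mg/L.

0.0157 mg/L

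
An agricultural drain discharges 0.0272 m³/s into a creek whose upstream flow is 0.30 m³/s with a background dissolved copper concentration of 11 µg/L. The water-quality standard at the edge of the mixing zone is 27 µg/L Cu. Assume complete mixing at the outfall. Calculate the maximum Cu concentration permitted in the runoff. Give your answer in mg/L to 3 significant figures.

0.203 mg/L

11 µg/L = 0.011 mg/L.
27 µg/L = 0.027 mg/L.
Mass balance: 0.027·0.3272 = 0.0272·Cₑ + 0.3·0.011.
Cₑ = (0.008834 − 0.0033) / 0.0272 = 0.2035 mg/L.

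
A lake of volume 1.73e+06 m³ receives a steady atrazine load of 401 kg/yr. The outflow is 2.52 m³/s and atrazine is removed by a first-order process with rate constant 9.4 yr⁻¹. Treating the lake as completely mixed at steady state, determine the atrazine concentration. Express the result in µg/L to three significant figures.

Outflow Q = 2.52 m³/s × 3.156e+07 s/yr = 7.953e+07 m³/yr.
Steady-state CSTR mass balance: W = Q·C + k·V·C, so C = W/(Q + kV).
Q + kV = 7.953e+07 + 9.4·1.73e+06 = 9.579e+07 m³/yr.
C = 401/9.579e+07 = 4.186e-06 kg/m³ = 0.004186 mg/L = 4.186 µg/L.

4.19 µg/L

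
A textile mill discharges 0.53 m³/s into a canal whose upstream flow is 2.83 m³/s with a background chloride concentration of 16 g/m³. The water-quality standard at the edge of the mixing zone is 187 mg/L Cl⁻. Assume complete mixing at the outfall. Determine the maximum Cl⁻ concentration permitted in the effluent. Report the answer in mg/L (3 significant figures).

1100 mg/L

Mass balance: 187·3.36 = 0.53·Cₑ + 2.83·16.
Cₑ = (628.3 − 45.28) / 0.53 = 1100 mg/L.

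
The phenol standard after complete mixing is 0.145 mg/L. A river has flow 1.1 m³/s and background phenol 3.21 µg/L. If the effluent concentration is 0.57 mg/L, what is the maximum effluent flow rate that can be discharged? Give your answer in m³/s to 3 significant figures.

3.21 µg/L = 0.00321 mg/L.
Mass balance at complete mixing: C_std·(Q_w + Q_r) = Q_w·C_e + Q_r·C_b.
Rearranging, Q_w = Q_r·(C_std − C_b)/(C_e − C_std) = 1.1·(0.145 − 0.00321) / (0.57 − 0.145) = 0.367 m³/s.

0.367 m³/s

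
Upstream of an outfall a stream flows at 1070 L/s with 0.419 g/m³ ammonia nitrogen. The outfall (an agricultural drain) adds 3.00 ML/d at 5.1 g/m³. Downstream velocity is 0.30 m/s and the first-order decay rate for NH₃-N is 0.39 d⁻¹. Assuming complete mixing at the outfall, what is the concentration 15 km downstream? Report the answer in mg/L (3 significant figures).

0.452 mg/L

3.00 ML/d = 0.03472 m³/s.
1070 L/s = 1.07 m³/s.
After complete mixing, C₀ = (0.03472·5.1 + 1.07·0.419) / 1.105 = 0.5661 mg/L.
Travel time t = 1.5e+04 m / 0.30 m/s = 5e+04 s = 0.5787 d.
C = 0.5661·exp(−0.39·0.5787) = 0.5661·0.798 = 0.4517 mg/L.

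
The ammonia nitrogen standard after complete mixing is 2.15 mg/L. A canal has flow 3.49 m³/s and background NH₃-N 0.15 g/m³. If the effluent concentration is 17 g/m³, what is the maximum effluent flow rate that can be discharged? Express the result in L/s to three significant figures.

470 L/s

Mass balance at complete mixing: C_std·(Q_w + Q_r) = Q_w·C_e + Q_r·C_b.
Rearranging, Q_w = Q_r·(C_std − C_b)/(C_e − C_std) = 3.49·(2.15 − 0.15) / (17 − 2.15) = 0.47 m³/s.
= 470 L/s.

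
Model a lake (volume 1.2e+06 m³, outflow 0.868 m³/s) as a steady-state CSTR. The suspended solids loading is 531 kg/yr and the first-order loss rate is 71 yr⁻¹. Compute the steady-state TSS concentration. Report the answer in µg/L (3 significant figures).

4.72 µg/L

Outflow Q = 0.868 m³/s × 3.156e+07 s/yr = 2.739e+07 m³/yr.
Steady-state CSTR mass balance: W = Q·C + k·V·C, so C = W/(Q + kV).
Q + kV = 2.739e+07 + 71·1.2e+06 = 1.126e+08 m³/yr.
C = 531/1.126e+08 = 4.716e-06 kg/m³ = 0.004716 mg/L = 4.716 µg/L.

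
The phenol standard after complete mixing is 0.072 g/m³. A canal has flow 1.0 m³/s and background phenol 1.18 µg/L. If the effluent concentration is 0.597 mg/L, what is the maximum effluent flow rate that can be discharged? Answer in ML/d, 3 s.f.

1.18 µg/L = 0.00118 mg/L.
Mass balance at complete mixing: C_std·(Q_w + Q_r) = Q_w·C_e + Q_r·C_b.
Rearranging, Q_w = Q_r·(C_std − C_b)/(C_e − C_std) = 1.0·(0.072 − 0.00118) / (0.597 − 0.072) = 0.1349 m³/s.
= 11.65 ML/d.

11.7 ML/d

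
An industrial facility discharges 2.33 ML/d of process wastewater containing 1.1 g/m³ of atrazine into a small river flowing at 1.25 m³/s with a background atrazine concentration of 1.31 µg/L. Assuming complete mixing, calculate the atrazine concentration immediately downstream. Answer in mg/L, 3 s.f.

2.33 ML/d = 0.02697 m³/s.
1.31 µg/L = 0.00131 mg/L.
By mass balance at complete mixing, C = (0.02697·1.1 + 1.25·0.00131) / (0.02697 + 1.25) = 0.0313/1.277 = 0.02451 mg/L.

0.0245 mg/L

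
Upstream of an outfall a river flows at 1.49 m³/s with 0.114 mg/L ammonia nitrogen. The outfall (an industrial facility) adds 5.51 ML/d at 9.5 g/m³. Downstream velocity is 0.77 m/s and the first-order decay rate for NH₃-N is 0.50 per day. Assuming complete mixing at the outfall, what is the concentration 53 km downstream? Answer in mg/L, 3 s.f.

5.51 ML/d = 0.06377 m³/s.
After complete mixing, C₀ = (0.06377·9.5 + 1.49·0.114) / 1.554 = 0.4992 mg/L.
Travel time t = 5.3e+04 m / 0.77 m/s = 6.883e+04 s = 0.7967 d.
C = 0.4992·exp(−0.50·0.7967) = 0.4992·0.6714 = 0.3352 mg/L.

0.335 mg/L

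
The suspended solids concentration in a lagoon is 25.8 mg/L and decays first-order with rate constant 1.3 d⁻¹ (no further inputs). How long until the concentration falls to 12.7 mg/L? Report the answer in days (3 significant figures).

t = ln(C₀/C)/k = ln(25.8/12.7)/1.3 = 0.7088/1.3 = 0.5452 d.

0.545 d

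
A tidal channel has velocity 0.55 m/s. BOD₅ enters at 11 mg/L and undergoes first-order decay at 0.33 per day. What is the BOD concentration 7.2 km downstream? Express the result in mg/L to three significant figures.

10.5 mg/L

Travel time t = 7.2 km / 0.55 m/s = 7200/0.55 = 1.309e+04 s = 0.1515 d.
First-order decay: C = 11·exp(−0.33·0.1515) = 11·0.9512 = 10.46 mg/L.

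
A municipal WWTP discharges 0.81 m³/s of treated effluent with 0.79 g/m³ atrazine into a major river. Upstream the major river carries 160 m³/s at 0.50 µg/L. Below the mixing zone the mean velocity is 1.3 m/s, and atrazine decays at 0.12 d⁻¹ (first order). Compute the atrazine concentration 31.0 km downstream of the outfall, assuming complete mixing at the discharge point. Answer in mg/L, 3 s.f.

0.50 µg/L = 0.0005 mg/L.
After complete mixing, C₀ = (0.81·0.79 + 160·0.0005) / 160.8 = 0.004477 mg/L.
Travel time t = 3.1e+04 m / 1.3 m/s = 2.385e+04 s = 0.276 d.
C = 0.004477·exp(−0.12·0.276) = 0.004477·0.9674 = 0.004331 mg/L.

0.00433 mg/L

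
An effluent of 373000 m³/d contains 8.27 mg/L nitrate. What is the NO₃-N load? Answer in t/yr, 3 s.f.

1130 t/yr

373000 m³/d = 4.317 m³/s.
Mass flux = Q·C = 4.317 m³/s × 8.27 g/m³ = 35.7 g/s.
= 35.7 g/s × 31.56 = 1127 t/yr.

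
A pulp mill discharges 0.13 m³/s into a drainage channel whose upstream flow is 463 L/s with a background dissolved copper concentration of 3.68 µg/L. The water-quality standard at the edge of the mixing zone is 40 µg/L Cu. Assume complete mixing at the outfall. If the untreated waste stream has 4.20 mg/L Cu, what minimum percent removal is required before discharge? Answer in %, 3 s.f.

463 L/s = 0.463 m³/s.
3.68 µg/L = 0.00368 mg/L.
40 µg/L = 0.04 mg/L.
Mass balance: 0.04·0.593 = 0.13·Cₑ + 0.463·0.00368.
Cₑ = (0.02372 − 0.001704) / 0.13 = 0.1694 mg/L.
Required removal = 1 − 0.1694/4.20 = 95.97 %.

96.0 %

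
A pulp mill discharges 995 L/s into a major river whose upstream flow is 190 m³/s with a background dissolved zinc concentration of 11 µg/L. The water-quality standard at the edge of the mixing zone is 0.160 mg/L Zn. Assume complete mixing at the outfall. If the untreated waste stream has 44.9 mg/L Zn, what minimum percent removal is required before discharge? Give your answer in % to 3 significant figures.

995 L/s = 0.995 m³/s.
11 µg/L = 0.011 mg/L.
Mass balance: 0.16·191 = 0.995·Cₑ + 190·0.011.
Cₑ = (30.56 − 2.09) / 0.995 = 28.61 mg/L.
Required removal = 1 − 28.61/44.9 = 36.28 %.

36.3 %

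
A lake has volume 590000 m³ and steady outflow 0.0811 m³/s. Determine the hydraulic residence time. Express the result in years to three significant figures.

0.231 yr

Q = 0.0811 m³/s × 3.156e+07 s/yr = 2.559e+06 m³/yr.
Hydraulic residence time τ = V/Q = 590000/2.559e+06 = 0.2305 yr.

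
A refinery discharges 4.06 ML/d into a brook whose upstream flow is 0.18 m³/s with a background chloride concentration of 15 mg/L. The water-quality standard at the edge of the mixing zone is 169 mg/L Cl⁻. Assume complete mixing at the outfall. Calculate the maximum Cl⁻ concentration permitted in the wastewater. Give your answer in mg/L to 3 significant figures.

759 mg/L

4.06 ML/d = 0.04699 m³/s.
Mass balance: 169·0.227 = 0.04699·Cₑ + 0.18·15.
Cₑ = (38.36 − 2.7) / 0.04699 = 758.9 mg/L.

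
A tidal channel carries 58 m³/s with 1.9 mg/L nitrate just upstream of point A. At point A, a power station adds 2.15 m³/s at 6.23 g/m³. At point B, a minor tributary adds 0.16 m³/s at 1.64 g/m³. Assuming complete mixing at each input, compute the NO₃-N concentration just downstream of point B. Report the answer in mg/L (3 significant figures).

After input A: C = (58·1.9 + 2.15·6.23) / 60.15 = 2.055 mg/L.
After input B: C = (60.15·2.055 + 0.16·1.64) / 60.31 = 2.054 mg/L.

2.05 mg/L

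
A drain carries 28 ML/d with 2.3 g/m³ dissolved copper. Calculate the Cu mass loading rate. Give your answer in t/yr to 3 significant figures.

28 ML/d = 0.3241 m³/s.
Mass flux = Q·C = 0.3241 m³/s × 2.3 g/m³ = 0.7454 g/s.
= 0.7454 g/s × 31.56 = 23.52 t/yr.

23.5 t/yr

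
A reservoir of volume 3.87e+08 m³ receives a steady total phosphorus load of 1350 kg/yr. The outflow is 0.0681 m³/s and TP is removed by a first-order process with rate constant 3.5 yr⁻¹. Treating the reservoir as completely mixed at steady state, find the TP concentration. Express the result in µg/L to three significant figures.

Outflow Q = 0.0681 m³/s × 3.156e+07 s/yr = 2.149e+06 m³/yr.
Steady-state CSTR mass balance: W = Q·C + k·V·C, so C = W/(Q + kV).
Q + kV = 2.149e+06 + 3.5·3.87e+08 = 1.357e+09 m³/yr.
C = 1350/1.357e+09 = 9.951e-07 kg/m³ = 0.0009951 mg/L = 0.9951 µg/L.

0.995 µg/L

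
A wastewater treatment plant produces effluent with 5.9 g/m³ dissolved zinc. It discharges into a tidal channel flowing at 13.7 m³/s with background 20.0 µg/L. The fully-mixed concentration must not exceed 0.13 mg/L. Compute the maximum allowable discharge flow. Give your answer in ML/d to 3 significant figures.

20.0 µg/L = 0.02 mg/L.
Mass balance at complete mixing: C_std·(Q_w + Q_r) = Q_w·C_e + Q_r·C_b.
Rearranging, Q_w = Q_r·(C_std − C_b)/(C_e − C_std) = 13.7·(0.13 − 0.02) / (5.9 − 0.13) = 0.2612 m³/s.
= 22.57 ML/d.

22.6 ML/d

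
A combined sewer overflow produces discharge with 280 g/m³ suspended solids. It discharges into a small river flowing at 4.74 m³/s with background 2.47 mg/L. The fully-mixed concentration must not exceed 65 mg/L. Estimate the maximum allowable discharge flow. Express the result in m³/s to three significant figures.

1.38 m³/s

Mass balance at complete mixing: C_std·(Q_w + Q_r) = Q_w·C_e + Q_r·C_b.
Rearranging, Q_w = Q_r·(C_std − C_b)/(C_e − C_std) = 4.74·(65 − 2.47) / (280 − 65) = 1.379 m³/s.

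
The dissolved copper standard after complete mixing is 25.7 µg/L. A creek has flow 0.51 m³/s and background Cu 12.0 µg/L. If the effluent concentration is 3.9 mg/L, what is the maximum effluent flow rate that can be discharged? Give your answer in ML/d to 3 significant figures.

12.0 µg/L = 0.012 mg/L.
25.7 µg/L = 0.0257 mg/L.
Mass balance at complete mixing: C_std·(Q_w + Q_r) = Q_w·C_e + Q_r·C_b.
Rearranging, Q_w = Q_r·(C_std − C_b)/(C_e − C_std) = 0.51·(0.0257 − 0.012) / (3.9 − 0.0257) = 0.001803 m³/s.
= 0.1558 ML/d.

0.156 ML/d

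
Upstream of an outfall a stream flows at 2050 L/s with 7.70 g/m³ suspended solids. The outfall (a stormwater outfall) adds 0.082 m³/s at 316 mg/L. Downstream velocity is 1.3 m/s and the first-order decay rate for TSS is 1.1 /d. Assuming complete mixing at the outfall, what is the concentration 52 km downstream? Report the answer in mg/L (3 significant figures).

11.8 mg/L

2050 L/s = 2.05 m³/s.
After complete mixing, C₀ = (0.082·316 + 2.05·7.7) / 2.132 = 19.56 mg/L.
Travel time t = 5.2e+04 m / 1.3 m/s = 4e+04 s = 0.463 d.
C = 19.56·exp(−1.1·0.463) = 19.56·0.6009 = 11.75 mg/L.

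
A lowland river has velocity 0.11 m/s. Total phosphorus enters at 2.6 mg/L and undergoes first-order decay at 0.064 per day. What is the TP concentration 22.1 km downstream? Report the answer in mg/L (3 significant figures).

Travel time t = 22.1 km / 0.11 m/s = 2.21e+04/0.11 = 2.009e+05 s = 2.325 d.
First-order decay: C = 2.6·exp(−0.064·2.325) = 2.6·0.8617 = 2.24 mg/L.

2.24 mg/L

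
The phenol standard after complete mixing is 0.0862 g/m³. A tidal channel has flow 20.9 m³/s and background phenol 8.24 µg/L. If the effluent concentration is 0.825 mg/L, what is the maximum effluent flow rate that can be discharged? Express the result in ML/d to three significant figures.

8.24 µg/L = 0.00824 mg/L.
Mass balance at complete mixing: C_std·(Q_w + Q_r) = Q_w·C_e + Q_r·C_b.
Rearranging, Q_w = Q_r·(C_std − C_b)/(C_e − C_std) = 20.9·(0.0862 − 0.00824) / (0.825 − 0.0862) = 2.205 m³/s.
= 190.5 ML/d.

191 ML/d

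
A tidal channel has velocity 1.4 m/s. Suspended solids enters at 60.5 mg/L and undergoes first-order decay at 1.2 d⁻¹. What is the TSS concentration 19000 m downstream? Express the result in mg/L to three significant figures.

50.1 mg/L

Travel time t = 19000 m / 1.4 m/s = 1.9e+04/1.4 = 1.357e+04 s = 0.1571 d.
First-order decay: C = 60.5·exp(−1.2·0.1571) = 60.5·0.8282 = 50.11 mg/L.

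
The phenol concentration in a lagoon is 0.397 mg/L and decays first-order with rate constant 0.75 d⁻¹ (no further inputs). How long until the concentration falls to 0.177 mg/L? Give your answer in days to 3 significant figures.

t = ln(C₀/C)/k = ln(0.397/0.177)/0.75 = 0.8078/0.75 = 1.077 d.

1.08 d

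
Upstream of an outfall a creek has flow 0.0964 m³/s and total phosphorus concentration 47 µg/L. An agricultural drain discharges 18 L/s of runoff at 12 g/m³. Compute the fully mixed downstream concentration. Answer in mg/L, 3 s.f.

1.93 mg/L

18 L/s = 0.018 m³/s.
47 µg/L = 0.047 mg/L.
Conservation of mass across the mixing zone: C = (0.018·12 + 0.0964·0.047) / (0.018 + 0.0964) = 0.2205/0.1144 = 1.928 mg/L.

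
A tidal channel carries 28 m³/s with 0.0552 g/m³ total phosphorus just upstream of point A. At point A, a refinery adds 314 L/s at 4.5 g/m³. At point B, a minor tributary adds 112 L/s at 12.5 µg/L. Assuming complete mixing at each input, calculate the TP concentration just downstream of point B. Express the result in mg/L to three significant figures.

314 L/s = 0.314 m³/s.
After input A: C = (28·0.0552 + 0.314·4.5) / 28.31 = 0.1045 mg/L.
112 L/s = 0.112 m³/s.
12.5 µg/L = 0.0125 mg/L.
After input B: C = (28.31·0.1045 + 0.112·0.0125) / 28.43 = 0.1041 mg/L.

0.104 mg/L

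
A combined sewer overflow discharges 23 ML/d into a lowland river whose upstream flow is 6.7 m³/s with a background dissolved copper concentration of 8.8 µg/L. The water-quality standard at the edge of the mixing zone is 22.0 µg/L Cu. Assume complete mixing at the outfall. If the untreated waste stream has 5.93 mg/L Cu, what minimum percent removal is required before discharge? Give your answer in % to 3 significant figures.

94.0 %

23 ML/d = 0.2662 m³/s.
8.8 µg/L = 0.0088 mg/L.
22.0 µg/L = 0.022 mg/L.
Mass balance: 0.022·6.966 = 0.2662·Cₑ + 6.7·0.0088.
Cₑ = (0.1533 − 0.05896) / 0.2662 = 0.3542 mg/L.
Required removal = 1 − 0.3542/5.93 = 94.03 %.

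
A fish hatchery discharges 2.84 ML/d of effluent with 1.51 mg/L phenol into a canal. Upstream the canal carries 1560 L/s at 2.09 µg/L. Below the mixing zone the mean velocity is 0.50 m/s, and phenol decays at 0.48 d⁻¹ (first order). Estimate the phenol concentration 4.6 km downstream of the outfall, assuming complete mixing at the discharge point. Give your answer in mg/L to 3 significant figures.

0.0316 mg/L

2.84 ML/d = 0.03287 m³/s.
1560 L/s = 1.56 m³/s.
2.09 µg/L = 0.00209 mg/L.
After complete mixing, C₀ = (0.03287·1.51 + 1.56·0.00209) / 1.593 = 0.03321 mg/L.
Travel time t = 4600 m / 0.50 m/s = 9200 s = 0.1065 d.
C = 0.03321·exp(−0.48·0.1065) = 0.03321·0.9502 = 0.03155 mg/L.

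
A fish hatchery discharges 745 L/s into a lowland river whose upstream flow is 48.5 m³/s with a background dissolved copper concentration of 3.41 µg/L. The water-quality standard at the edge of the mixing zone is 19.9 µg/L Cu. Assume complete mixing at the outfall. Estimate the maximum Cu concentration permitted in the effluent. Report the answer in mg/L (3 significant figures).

745 L/s = 0.745 m³/s.
3.41 µg/L = 0.00341 mg/L.
19.9 µg/L = 0.0199 mg/L.
Mass balance: 0.0199·49.24 = 0.745·Cₑ + 48.5·0.00341.
Cₑ = (0.98 − 0.1654) / 0.745 = 1.093 mg/L.

1.09 mg/L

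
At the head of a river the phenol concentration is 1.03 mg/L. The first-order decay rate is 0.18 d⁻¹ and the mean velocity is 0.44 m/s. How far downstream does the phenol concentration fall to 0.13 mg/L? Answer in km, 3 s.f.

From C = C₀·e^(−kt), t = ln(C₀/C)/k = ln(1.03/0.13)/0.18 = 2.07/0.18 = 11.5 d.
Distance = v·t = 0.44 m/s × 9.935e+05 s = 4.371e+05 m = 437.1 km.

437 km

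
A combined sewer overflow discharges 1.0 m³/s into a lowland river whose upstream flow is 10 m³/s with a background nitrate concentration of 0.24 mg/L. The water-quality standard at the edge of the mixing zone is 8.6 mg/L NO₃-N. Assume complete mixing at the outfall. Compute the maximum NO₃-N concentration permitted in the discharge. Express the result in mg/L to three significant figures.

Mass balance: 8.6·11 = 1·Cₑ + 10·0.24.
Cₑ = (94.6 − 2.4) / 1 = 92.2 mg/L.

92.2 mg/L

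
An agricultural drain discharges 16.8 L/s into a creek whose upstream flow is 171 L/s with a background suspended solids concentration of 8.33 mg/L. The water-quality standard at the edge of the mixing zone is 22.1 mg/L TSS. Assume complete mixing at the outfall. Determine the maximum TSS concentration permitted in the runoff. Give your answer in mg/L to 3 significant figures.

16.8 L/s = 0.0168 m³/s.
171 L/s = 0.171 m³/s.
Mass balance: 22.1·0.1878 = 0.0168·Cₑ + 0.171·8.33.
Cₑ = (4.15 − 1.424) / 0.0168 = 162.3 mg/L.

162 mg/L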